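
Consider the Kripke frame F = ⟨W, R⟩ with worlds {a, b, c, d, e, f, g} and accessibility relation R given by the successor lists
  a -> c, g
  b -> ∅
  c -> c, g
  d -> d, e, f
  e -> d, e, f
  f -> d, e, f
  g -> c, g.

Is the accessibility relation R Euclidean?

Yes

Euclidean: yes — any two successors of a common world are R-related.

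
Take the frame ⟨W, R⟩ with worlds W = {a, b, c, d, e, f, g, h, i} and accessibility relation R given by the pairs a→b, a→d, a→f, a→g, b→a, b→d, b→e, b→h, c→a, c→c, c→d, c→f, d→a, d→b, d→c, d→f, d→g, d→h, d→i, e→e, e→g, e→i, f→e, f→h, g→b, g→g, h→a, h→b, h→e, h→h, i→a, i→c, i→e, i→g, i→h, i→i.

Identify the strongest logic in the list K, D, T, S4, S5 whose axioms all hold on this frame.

Serial (axiom D): yes — every world has a successor (e.g. a R b).
Reflexive (axiom T): no — a is not related to itself.
Transitive (axiom 4): no — a R b and b R e, but not a R e.
Euclidean (axiom 5): no — a R b and a R f, but not b R f.
So F validates K, D; T would additionally require R to be reflexive. The strongest is D.

D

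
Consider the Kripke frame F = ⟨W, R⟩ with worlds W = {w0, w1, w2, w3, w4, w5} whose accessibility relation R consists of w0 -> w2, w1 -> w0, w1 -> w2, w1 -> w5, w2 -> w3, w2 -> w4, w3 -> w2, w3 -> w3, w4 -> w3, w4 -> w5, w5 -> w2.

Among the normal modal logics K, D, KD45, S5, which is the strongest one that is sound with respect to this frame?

Serial (axiom D): yes — every world has a successor (e.g. w0 R w2).
Euclidean (axiom 5): no — w1 R w0 and w1 R w5, but not w0 R w5.
Transitive (axiom 4): no — w0 R w2 and w2 R w3, but not w0 R w3.
Reflexive (axiom T): no — w0 is not related to itself.
So F validates K, D; KD45 would additionally require R to be Euclidean and transitive. The strongest is D.

D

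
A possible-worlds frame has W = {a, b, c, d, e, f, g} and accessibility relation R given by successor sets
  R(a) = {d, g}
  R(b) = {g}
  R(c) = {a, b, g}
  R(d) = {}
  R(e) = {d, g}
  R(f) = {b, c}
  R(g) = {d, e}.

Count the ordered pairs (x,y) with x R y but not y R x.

Enumerating: (a,d), (a,g), (b,g), (c,a), (c,b), (c,g), (e,d), (f,b), (f,c), (g,d).

10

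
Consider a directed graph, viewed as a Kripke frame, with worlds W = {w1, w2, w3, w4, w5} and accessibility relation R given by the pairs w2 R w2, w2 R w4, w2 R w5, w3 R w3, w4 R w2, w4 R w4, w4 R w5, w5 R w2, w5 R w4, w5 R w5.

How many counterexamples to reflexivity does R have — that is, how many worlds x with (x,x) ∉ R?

Enumerating: w1.

1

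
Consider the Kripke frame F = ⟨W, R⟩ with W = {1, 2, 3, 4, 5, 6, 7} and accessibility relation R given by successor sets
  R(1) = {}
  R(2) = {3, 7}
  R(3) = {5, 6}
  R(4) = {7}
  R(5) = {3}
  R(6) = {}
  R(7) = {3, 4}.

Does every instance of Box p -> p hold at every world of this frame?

Axiom T corresponds to the accessibility relation being reflexive.
Reflexive: no — 1 is not related to itself.

No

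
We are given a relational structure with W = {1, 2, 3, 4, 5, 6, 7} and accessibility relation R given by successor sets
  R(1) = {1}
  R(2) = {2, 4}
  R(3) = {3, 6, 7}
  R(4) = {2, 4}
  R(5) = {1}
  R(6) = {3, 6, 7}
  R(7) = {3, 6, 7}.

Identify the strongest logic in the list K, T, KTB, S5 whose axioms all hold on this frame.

K

Reflexive (axiom T): no — 5 is not related to itself.
Symmetric (axiom B): no — 5 R 1 but not 1 R 5.
Euclidean (axiom 5): yes — any two successors of a common world are R-related.
So F validates K; T would additionally require R to be reflexive. The strongest is K.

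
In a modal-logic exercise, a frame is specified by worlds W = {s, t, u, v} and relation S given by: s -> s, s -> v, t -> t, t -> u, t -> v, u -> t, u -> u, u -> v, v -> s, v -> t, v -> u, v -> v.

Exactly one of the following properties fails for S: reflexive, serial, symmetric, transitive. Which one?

transitive

Reflexive: yes — every world is S-related to itself.
Serial: yes — every world has a successor (e.g. s S s).
Symmetric: yes — every pair in S has its reverse in S.
Transitive: no — s S v and v S t, but not s S t.
Only transitive fails.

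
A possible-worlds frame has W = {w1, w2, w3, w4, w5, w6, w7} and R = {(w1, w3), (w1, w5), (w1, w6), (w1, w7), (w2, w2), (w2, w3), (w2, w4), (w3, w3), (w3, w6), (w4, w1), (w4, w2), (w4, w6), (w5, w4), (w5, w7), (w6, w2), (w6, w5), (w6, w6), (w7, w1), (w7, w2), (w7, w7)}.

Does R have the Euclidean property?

Euclidean: no — w1 R w3 and w1 R w5, but not w3 R w5.

No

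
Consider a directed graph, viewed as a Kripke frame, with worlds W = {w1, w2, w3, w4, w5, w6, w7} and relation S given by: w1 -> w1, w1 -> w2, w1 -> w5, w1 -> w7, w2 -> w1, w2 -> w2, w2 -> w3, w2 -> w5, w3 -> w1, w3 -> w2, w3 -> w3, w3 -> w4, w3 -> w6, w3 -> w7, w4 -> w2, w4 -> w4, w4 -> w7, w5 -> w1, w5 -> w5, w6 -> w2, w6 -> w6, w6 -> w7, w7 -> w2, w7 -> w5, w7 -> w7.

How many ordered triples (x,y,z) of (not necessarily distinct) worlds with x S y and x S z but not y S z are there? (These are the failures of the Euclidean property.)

33

Enumerating: (w1,w2,w7), (w1,w5,w2), (w1,w5,w7), (w1,w7,w1), (w2,w1,w3), (w2,w3,w5), (w2,w5,w2), (w2,w5,w3), (w3,w1,w3), (w3,w1,w4), (w3,w1,w6), (w3,w2,w4), … and 21 more.
Total: 33.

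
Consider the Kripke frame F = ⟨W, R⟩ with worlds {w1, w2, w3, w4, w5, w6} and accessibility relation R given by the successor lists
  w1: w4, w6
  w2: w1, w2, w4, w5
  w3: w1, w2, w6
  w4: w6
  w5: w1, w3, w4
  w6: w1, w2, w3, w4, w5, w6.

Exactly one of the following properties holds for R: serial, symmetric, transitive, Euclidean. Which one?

serial

Serial: yes — every world has a successor (e.g. w1 R w4).
Symmetric: no — w1 R w4 but not w4 R w1.
Transitive: no — w1 R w6 and w6 R w2, but not w1 R w2.
Euclidean: no — w2 R w1 and w2 R w5, but not w1 R w5.
Only serial holds.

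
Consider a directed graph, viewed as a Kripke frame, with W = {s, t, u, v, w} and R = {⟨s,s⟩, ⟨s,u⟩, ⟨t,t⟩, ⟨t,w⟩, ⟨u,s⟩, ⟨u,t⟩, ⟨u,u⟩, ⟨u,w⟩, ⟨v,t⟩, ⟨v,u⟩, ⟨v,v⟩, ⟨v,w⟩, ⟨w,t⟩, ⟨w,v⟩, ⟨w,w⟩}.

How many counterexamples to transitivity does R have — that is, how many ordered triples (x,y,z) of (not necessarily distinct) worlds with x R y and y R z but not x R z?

Enumerating: (s,u,t), (s,u,w), (t,w,v), (u,w,v), (v,u,s), (w,v,u).

6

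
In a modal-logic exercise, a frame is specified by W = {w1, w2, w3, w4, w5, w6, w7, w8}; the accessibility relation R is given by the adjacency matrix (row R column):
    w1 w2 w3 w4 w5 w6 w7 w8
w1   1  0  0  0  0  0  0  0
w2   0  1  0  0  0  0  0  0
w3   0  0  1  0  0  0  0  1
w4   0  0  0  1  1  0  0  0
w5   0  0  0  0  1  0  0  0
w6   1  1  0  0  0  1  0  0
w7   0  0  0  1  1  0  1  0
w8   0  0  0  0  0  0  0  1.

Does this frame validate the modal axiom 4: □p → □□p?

Yes

By correspondence theory, 4 is valid on a frame iff R is transitive.
Transitive: yes — every two-step R-path is closed by a direct edge.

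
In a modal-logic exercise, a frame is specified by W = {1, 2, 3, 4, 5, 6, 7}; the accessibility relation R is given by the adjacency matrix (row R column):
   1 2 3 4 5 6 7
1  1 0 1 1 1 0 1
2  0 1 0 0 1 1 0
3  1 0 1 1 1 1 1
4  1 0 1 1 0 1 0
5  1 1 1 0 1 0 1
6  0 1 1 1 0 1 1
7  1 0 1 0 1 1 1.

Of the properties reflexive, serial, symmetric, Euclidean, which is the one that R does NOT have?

Reflexive: yes — every world is R-related to itself.
Serial: yes — every world has a successor (e.g. 1 R 1).
Symmetric: yes — every pair in R has its reverse in R.
Euclidean: no — 1 R 4 and 1 R 5, but not 4 R 5.
Only Euclidean fails.

Euclidean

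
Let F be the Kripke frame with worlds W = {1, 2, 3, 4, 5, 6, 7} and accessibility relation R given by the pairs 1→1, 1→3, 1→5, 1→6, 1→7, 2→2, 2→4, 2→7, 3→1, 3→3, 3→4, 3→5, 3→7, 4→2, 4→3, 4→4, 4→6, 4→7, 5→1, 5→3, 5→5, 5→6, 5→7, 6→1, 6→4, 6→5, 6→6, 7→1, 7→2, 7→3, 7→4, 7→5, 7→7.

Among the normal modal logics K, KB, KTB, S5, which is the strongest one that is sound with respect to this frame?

Symmetric (axiom B): yes — every pair in R has its reverse in R.
Reflexive (axiom T): yes — every world is R-related to itself.
Euclidean (axiom 5): no — 1 R 3 and 1 R 6, but not 3 R 6.
So F validates K, KB, KTB; S5 would additionally require R to be Euclidean. The strongest is KTB.

KTB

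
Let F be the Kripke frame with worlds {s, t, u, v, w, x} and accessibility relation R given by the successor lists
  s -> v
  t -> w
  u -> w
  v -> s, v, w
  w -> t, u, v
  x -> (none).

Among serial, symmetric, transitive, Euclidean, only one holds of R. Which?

symmetric

Serial: no — x has no R-successor.
Symmetric: yes — every pair in R has its reverse in R.
Transitive: no — s R v and v R w, but not s R w.
Euclidean: no — v R s and v R w, but not s R w.
Only symmetric holds.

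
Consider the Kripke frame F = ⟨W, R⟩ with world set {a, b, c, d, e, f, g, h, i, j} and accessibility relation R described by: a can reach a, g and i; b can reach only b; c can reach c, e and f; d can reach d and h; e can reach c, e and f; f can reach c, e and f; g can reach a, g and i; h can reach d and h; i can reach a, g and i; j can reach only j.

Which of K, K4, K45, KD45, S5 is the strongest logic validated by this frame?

Transitive (axiom 4): yes — every two-step R-path is closed by a direct edge.
Euclidean (axiom 5): yes — any two successors of a common world are R-related.
Serial (axiom D): yes — every world has a successor (e.g. a R a).
Reflexive (axiom T): yes — every world is R-related to itself.
So F validates K, K4, K45, KD45, S5. The strongest is S5.

S5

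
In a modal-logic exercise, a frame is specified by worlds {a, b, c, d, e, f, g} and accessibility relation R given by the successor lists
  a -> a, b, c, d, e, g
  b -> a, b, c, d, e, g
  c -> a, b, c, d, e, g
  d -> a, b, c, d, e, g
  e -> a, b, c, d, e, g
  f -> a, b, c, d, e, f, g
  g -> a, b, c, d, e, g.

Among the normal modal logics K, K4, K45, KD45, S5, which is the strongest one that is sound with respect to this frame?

Transitive (axiom 4): yes — every two-step R-path is closed by a direct edge.
Euclidean (axiom 5): no — f R a and f R f, but not a R f.
Serial (axiom D): yes — every world has a successor (e.g. a R a).
Reflexive (axiom T): yes — every world is R-related to itself.
So F validates K, K4; K45 would additionally require R to be Euclidean. The strongest is K4.

K4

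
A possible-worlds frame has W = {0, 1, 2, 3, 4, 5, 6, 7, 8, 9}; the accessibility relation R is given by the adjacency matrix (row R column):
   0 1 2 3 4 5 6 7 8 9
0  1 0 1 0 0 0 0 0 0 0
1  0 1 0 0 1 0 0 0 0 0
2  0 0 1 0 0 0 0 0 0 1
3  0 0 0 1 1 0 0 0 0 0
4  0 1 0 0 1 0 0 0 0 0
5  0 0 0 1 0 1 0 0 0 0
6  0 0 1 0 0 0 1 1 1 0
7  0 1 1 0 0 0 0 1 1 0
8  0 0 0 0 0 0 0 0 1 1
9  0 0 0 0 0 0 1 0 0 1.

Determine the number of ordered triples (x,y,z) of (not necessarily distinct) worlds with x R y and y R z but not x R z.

14

Enumerating: (0,2,9), (2,9,6), (3,4,1), (5,3,4), (6,2,9), (6,7,1), (6,8,9), (7,1,4), (7,2,9), (7,8,9), (8,9,6), (9,6,2), (9,6,7), (9,6,8).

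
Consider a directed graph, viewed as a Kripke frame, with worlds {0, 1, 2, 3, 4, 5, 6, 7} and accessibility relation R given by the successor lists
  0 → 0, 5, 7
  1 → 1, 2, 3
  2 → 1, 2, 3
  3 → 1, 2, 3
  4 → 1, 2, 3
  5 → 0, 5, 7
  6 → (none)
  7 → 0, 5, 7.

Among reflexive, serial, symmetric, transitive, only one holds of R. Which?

transitive

Reflexive: no — 4 is not related to itself.
Serial: no — 6 has no R-successor.
Symmetric: no — 4 R 1 but not 1 R 4.
Transitive: yes — every two-step R-path is closed by a direct edge.
Only transitive holds.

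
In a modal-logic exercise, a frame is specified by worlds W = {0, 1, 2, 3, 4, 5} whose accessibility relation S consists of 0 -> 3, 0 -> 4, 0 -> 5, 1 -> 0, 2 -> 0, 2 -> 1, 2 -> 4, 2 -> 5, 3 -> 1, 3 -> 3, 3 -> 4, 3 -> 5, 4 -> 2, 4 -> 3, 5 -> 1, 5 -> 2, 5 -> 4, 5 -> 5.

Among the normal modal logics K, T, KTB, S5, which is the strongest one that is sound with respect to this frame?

Reflexive (axiom T): no — 0 is not related to itself.
Symmetric (axiom B): no — 0 S 3 but not 3 S 0.
Euclidean (axiom 5): no — 0 S 4 and 0 S 5, but not 4 S 5.
So F validates K; T would additionally require S to be reflexive. The strongest is K.

K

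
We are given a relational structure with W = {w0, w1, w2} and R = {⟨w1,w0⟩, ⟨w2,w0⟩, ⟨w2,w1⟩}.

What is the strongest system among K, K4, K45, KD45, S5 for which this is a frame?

Transitive (axiom 4): yes — every two-step R-path is closed by a direct edge.
Euclidean (axiom 5): no — w2 R w0 and w2 R w1, but not w0 R w1.
Serial (axiom D): no — w0 has no R-successor.
Reflexive (axiom T): no — w0 is not related to itself.
So F validates K, K4; K45 would additionally require R to be Euclidean. The strongest is K4.

K4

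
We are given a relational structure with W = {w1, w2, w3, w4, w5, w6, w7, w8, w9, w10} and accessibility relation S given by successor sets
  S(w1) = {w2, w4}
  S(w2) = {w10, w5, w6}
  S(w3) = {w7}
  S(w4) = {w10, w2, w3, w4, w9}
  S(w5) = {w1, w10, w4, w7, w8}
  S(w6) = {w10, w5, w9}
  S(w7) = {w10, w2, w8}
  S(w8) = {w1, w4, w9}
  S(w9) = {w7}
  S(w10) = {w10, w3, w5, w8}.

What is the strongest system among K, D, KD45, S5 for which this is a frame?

D

Serial (axiom D): yes — every world has a successor (e.g. w1 S w2).
Euclidean (axiom 5): no — w1 S w2 and w1 S w4, but not w2 S w4.
Transitive (axiom 4): no — w1 S w2 and w2 S w10, but not w1 S w10.
Reflexive (axiom T): no — w1 is not related to itself.
So F validates K, D; KD45 would additionally require S to be Euclidean and transitive. The strongest is D.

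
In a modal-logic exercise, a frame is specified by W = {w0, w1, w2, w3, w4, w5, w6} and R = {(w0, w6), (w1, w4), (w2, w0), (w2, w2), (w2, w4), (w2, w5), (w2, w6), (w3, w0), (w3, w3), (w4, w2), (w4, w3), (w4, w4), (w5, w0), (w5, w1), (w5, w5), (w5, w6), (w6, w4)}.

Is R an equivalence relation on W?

Reflexive: no — w0 is not related to itself.
Symmetric: no — w0 R w6 but not w6 R w0.
Transitive: no — w0 R w6 and w6 R w4, but not w0 R w4.
So R is not an equivalence relation.

No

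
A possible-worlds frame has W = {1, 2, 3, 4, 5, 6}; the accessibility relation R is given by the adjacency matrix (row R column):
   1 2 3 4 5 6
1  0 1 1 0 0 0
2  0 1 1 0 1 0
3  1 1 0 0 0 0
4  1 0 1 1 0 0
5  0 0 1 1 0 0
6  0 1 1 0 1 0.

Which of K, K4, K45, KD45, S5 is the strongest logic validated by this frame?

Transitive (axiom 4): no — 1 R 2 and 2 R 5, but not 1 R 5.
Euclidean (axiom 5): no — 2 R 3 and 2 R 5, but not 3 R 5.
Serial (axiom D): yes — every world has a successor (e.g. 1 R 2).
Reflexive (axiom T): no — 1 is not related to itself.
So F validates K; K4 would additionally require R to be transitive. The strongest is K.

K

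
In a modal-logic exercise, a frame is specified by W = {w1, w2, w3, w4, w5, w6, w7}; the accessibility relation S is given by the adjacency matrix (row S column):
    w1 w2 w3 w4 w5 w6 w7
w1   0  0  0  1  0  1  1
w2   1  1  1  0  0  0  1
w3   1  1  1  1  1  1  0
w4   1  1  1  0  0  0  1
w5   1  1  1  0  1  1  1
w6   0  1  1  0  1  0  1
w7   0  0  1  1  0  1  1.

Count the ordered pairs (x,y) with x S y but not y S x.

Enumerating: (w1,w6), (w1,w7), (w2,w1), (w2,w7), (w3,w1), (w4,w2), (w5,w1), (w5,w2), (w5,w7), (w6,w2), (w7,w3).

11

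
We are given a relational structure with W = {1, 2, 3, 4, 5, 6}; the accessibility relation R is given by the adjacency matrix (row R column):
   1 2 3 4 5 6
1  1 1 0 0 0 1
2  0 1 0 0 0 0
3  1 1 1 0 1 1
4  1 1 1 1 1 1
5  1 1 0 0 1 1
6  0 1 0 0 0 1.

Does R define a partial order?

Reflexive: yes — every world is R-related to itself.
Transitive: yes — every two-step R-path is closed by a direct edge.
Antisymmetric: yes — no distinct pair is related both ways.
So R is a partial order.

Yes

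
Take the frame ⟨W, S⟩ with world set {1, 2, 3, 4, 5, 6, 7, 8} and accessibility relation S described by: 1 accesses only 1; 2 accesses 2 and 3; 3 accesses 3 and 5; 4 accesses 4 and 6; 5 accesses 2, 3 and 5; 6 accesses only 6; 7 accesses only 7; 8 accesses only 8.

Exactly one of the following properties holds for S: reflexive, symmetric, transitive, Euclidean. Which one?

reflexive

Reflexive: yes — every world is S-related to itself.
Symmetric: no — 2 S 3 but not 3 S 2.
Transitive: no — 2 S 3 and 3 S 5, but not 2 S 5.
Euclidean: no — 5 S 3 and 5 S 2, but not 3 S 2.
Only reflexive holds.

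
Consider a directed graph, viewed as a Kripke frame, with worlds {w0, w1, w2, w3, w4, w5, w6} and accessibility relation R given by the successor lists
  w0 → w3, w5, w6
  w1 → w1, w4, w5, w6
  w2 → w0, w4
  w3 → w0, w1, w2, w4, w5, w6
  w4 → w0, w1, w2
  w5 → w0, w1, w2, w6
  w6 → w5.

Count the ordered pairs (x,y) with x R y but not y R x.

10

Enumerating: (w0,w6), (w1,w6), (w2,w0), (w3,w1), (w3,w2), (w3,w4), (w3,w5), (w3,w6), (w4,w0), (w5,w2).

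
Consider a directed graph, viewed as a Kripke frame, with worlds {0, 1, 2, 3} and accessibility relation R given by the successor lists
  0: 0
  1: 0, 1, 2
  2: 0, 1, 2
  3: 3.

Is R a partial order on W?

No

Reflexive: yes — every world is R-related to itself.
Transitive: yes — every two-step R-path is closed by a direct edge.
Antisymmetric: no — 1 R 2 and 2 R 1 with 1 ≠ 2.
So R is not a partial order.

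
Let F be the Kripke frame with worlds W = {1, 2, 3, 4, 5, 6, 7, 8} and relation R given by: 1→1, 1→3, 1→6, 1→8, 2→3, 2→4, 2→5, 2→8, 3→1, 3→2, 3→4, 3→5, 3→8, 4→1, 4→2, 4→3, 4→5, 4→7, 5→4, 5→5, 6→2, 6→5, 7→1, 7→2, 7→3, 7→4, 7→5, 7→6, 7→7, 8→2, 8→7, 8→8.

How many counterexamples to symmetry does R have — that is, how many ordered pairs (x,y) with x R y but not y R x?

14

Enumerating: (1,6), (1,8), (2,5), (3,5), (3,8), (4,1), (6,2), (6,5), (7,1), (7,2), (7,3), (7,5), (7,6), (8,7).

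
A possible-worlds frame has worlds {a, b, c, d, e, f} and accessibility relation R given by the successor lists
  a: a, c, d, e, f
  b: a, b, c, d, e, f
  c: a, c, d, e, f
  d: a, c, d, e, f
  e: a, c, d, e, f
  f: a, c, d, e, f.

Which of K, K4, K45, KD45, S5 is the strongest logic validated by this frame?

Transitive (axiom 4): yes — every two-step R-path is closed by a direct edge.
Euclidean (axiom 5): no — b R a and b R b, but not a R b.
Serial (axiom D): yes — every world has a successor (e.g. a R a).
Reflexive (axiom T): yes — every world is R-related to itself.
So F validates K, K4; K45 would additionally require R to be Euclidean. The strongest is K4.

K4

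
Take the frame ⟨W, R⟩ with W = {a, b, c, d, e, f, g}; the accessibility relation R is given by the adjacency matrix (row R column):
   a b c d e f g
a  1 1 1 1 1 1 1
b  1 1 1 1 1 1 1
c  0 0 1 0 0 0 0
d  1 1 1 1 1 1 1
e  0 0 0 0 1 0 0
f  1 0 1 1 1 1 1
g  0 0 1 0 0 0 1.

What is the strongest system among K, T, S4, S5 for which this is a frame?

T

Reflexive (axiom T): yes — every world is R-related to itself.
Transitive (axiom 4): no — f R a and a R b, but not f R b.
Euclidean (axiom 5): no — a R c and a R b, but not c R b.
So F validates K, T; S4 would additionally require R to be transitive. The strongest is T.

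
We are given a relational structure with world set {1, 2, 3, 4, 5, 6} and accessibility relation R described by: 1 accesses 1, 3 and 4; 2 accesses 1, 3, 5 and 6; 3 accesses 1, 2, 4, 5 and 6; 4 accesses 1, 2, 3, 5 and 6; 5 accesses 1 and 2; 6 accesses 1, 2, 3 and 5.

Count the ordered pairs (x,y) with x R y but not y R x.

Enumerating: (2,1), (3,5), (4,2), (4,5), (4,6), (5,1), (6,1), (6,5).

8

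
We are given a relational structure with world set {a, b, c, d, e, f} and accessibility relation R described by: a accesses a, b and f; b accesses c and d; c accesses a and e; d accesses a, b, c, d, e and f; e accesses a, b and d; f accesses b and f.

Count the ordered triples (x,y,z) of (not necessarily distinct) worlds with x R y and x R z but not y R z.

31

Enumerating: (a,b,a), (a,b,b), (a,b,f), (a,f,a), (b,c,c), (b,c,d), (c,a,e), (c,e,e), (d,a,c), (d,a,d), (d,a,e), (d,b,a), … and 19 more.
Total: 31.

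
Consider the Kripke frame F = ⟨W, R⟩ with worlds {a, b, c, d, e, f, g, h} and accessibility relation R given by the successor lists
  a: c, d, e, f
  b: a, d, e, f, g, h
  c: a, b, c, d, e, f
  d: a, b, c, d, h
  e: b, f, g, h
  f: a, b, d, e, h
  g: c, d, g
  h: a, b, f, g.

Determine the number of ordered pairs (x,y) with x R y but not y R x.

14

Enumerating: (a,e), (b,a), (b,g), (c,b), (c,e), (c,f), (d,h), (e,g), (e,h), (f,d), (g,c), (g,d), (h,a), (h,g).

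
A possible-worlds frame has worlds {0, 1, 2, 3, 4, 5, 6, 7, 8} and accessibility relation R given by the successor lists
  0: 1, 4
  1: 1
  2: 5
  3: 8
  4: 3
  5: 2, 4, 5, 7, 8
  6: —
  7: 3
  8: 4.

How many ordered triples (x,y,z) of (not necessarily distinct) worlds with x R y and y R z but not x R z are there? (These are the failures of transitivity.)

11

Enumerating: (0,4,3), (2,5,2), (2,5,4), (2,5,7), (2,5,8), (3,8,4), (4,3,8), (5,4,3), (5,7,3), (7,3,8), (8,4,3).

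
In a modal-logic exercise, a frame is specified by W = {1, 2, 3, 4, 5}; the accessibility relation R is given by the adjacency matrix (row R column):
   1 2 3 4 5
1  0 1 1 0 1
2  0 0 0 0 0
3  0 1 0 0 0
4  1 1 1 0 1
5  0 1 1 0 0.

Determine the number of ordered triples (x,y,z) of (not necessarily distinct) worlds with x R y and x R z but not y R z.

20

Enumerating: (1,2,2), (1,2,3), (1,2,5), (1,3,3), (1,3,5), (1,5,5), (3,2,2), (4,1,1), (4,2,1), (4,2,2), (4,2,3), (4,2,5), … and 8 more.
Total: 20.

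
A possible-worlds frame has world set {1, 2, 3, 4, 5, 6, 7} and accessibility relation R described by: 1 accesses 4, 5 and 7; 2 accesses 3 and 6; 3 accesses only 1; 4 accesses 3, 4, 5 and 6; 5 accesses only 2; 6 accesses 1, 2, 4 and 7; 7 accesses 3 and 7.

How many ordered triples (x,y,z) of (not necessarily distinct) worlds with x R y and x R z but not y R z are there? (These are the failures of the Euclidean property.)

Enumerating: (1,4,7), (1,5,4), (1,5,5), (1,5,7), (1,7,4), (1,7,5), (2,3,3), (2,3,6), (2,6,3), (2,6,6), (3,1,1), (4,3,3), … and 25 more.
Total: 37.

37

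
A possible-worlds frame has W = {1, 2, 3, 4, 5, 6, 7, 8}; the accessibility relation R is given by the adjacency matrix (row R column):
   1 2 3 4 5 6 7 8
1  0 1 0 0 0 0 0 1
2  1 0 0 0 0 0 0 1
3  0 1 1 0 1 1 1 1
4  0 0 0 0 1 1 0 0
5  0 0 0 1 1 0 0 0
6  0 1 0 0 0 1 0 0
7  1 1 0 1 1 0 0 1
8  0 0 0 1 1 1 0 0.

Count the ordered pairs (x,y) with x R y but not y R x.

17

Enumerating: (1,8), (2,8), (3,2), (3,5), (3,6), (3,7), (3,8), (4,6), (6,2), (7,1), (7,2), (7,4), (7,5), (7,8), (8,4), (8,5), (8,6).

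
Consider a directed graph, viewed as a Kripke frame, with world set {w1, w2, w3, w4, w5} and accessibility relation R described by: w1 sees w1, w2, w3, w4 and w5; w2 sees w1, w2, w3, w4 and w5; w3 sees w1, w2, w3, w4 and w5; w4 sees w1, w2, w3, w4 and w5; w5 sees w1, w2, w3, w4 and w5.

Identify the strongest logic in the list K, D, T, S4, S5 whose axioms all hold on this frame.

Serial (axiom D): yes — every world has a successor (e.g. w1 R w1).
Reflexive (axiom T): yes — every world is R-related to itself.
Transitive (axiom 4): yes — every two-step R-path is closed by a direct edge.
Euclidean (axiom 5): yes — any two successors of a common world are R-related.
So F validates K, D, T, S4, S5. The strongest is S5.

S5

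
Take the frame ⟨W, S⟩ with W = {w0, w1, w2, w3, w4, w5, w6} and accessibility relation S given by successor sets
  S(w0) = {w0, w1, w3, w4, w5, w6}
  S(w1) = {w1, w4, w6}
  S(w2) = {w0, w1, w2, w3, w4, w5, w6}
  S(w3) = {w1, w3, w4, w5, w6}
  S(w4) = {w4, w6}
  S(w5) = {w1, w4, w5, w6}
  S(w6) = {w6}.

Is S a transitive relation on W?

Yes

Transitive: yes — every two-step S-path is closed by a direct edge.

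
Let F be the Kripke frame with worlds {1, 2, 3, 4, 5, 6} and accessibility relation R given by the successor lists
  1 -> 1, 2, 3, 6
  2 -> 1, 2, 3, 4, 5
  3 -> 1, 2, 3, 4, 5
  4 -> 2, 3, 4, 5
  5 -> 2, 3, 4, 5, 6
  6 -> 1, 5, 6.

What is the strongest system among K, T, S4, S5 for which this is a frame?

Reflexive (axiom T): yes — every world is R-related to itself.
Transitive (axiom 4): no — 1 R 2 and 2 R 4, but not 1 R 4.
Euclidean (axiom 5): no — 1 R 2 and 1 R 6, but not 2 R 6.
So F validates K, T; S4 would additionally require R to be transitive. The strongest is T.

T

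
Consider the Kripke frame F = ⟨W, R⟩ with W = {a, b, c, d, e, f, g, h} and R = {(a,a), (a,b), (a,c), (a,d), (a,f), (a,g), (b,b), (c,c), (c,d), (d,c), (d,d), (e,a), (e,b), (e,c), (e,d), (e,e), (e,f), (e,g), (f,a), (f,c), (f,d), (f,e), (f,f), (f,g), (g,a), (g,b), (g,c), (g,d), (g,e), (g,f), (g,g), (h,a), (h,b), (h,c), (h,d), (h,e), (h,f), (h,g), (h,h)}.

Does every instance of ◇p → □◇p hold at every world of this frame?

No

The schema 5 characterises exactly the Euclidean frames.
Euclidean: no — a R b and a R c, but not b R c.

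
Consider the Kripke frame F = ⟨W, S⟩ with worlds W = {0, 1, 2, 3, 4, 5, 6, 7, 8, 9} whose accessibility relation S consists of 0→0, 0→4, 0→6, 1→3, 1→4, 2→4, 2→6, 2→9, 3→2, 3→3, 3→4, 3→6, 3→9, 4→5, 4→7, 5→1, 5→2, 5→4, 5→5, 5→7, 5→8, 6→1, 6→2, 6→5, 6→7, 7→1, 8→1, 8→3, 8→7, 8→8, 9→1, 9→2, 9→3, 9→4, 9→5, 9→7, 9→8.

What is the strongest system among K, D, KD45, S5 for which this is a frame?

Serial (axiom D): yes — every world has a successor (e.g. 0 S 0).
Euclidean (axiom 5): no — 0 S 4 and 0 S 6, but not 4 S 6.
Transitive (axiom 4): no — 0 S 4 and 4 S 5, but not 0 S 5.
Reflexive (axiom T): no — 1 is not related to itself.
So F validates K, D; KD45 would additionally require S to be Euclidean and transitive. The strongest is D.

D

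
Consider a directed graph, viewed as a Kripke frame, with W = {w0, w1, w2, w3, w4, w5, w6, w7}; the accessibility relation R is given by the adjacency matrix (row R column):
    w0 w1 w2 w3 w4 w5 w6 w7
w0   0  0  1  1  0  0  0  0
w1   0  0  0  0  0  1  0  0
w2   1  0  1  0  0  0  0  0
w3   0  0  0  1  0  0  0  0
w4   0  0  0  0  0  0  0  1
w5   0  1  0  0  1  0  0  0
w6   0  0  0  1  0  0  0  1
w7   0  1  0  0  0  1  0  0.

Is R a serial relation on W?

Yes

Serial: yes — every world has a successor (e.g. w0 R w2).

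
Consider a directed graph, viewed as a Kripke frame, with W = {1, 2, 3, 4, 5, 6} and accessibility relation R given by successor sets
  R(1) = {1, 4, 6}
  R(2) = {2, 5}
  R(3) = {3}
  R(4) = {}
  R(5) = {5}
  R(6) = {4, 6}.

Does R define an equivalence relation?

No

Reflexive: no — 4 is not related to itself.
Symmetric: no — 1 R 4 but not 4 R 1.
Transitive: yes — every two-step R-path is closed by a direct edge.
So R is not an equivalence relation.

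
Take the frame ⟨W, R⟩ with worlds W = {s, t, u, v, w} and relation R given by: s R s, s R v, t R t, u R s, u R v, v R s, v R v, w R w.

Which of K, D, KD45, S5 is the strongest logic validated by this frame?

KD45

Serial (axiom D): yes — every world has a successor (e.g. s R s).
Euclidean (axiom 5): yes — any two successors of a common world are R-related.
Transitive (axiom 4): yes — every two-step R-path is closed by a direct edge.
Reflexive (axiom T): no — u is not related to itself.
So F validates K, D, KD45; S5 would additionally require R to be reflexive. The strongest is KD45.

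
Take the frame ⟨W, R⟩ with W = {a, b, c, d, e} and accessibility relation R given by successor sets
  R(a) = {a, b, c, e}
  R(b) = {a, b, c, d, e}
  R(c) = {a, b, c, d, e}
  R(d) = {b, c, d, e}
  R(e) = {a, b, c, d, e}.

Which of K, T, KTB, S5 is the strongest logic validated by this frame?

Reflexive (axiom T): yes — every world is R-related to itself.
Symmetric (axiom B): yes — every pair in R has its reverse in R.
Euclidean (axiom 5): no — b R a and b R d, but not a R d.
So F validates K, T, KTB; S5 would additionally require R to be Euclidean. The strongest is KTB.

KTB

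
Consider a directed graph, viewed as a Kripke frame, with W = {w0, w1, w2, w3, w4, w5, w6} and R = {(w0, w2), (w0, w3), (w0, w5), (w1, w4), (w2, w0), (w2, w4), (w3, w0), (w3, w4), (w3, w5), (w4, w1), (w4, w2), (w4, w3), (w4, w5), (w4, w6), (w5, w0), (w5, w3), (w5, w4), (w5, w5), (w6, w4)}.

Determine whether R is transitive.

Transitive: no — w0 R w2 and w2 R w4, but not w0 R w4.

No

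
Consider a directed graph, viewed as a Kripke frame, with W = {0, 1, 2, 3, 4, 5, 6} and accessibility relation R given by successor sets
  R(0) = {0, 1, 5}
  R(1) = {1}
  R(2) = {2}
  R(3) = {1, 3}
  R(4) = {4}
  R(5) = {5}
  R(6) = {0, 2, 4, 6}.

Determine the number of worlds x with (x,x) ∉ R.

0

R is reflexive; there are no such worlds.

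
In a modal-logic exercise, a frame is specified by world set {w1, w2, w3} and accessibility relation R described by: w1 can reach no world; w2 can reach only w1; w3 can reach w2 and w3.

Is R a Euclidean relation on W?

No

Euclidean: no — w2 R w1 and w2 R w1, but not w1 R w1.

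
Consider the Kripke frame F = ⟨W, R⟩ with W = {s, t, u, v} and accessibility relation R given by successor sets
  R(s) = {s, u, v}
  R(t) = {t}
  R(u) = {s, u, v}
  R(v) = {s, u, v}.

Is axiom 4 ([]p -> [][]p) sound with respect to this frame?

Yes

Axiom 4 corresponds to the accessibility relation being transitive.
Transitive: yes — every two-step R-path is closed by a direct edge.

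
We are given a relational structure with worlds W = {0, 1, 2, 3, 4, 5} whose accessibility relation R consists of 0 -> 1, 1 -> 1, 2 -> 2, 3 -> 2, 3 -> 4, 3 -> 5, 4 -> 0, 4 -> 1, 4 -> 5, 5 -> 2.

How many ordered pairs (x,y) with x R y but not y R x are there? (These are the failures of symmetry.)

8

Enumerating: (0,1), (3,2), (3,4), (3,5), (4,0), (4,1), (4,5), (5,2).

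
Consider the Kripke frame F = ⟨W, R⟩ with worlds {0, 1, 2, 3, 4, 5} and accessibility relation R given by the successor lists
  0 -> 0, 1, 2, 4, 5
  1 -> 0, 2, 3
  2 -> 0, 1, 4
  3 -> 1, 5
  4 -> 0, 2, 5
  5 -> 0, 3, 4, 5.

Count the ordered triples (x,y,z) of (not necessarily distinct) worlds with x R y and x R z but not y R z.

Enumerating: (0,1,1), (0,1,4), (0,1,5), (0,2,2), (0,2,5), (0,4,1), (0,4,4), (0,5,1), (0,5,2), (1,0,3), (1,2,2), (1,2,3), … and 19 more.
Total: 31.

31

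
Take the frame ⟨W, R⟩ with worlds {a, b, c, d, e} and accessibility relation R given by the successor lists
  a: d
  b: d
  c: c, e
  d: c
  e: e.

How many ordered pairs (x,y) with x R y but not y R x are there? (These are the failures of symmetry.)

Enumerating: (a,d), (b,d), (c,e), (d,c).

4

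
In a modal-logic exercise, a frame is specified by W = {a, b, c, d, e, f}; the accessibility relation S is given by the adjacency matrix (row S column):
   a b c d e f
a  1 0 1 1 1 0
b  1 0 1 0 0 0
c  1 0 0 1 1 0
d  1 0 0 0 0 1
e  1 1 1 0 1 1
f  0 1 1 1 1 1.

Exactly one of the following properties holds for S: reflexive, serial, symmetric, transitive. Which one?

serial

Reflexive: no — b is not related to itself.
Serial: yes — every world has a successor (e.g. a S a).
Symmetric: no — b S a but not a S b.
Transitive: no — a S d and d S f, but not a S f.
Only serial holds.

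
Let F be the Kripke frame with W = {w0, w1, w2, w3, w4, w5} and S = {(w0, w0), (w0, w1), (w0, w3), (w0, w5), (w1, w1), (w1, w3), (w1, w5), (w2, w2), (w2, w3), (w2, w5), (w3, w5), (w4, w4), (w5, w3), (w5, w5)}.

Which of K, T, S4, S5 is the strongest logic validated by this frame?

Reflexive (axiom T): no — w3 is not related to itself.
Transitive (axiom 4): no — w3 S w5 and w5 S w3, but not w3 S w3.
Euclidean (axiom 5): no — w0 S w3 and w0 S w1, but not w3 S w1.
So F validates K; T would additionally require S to be reflexive. The strongest is K.

K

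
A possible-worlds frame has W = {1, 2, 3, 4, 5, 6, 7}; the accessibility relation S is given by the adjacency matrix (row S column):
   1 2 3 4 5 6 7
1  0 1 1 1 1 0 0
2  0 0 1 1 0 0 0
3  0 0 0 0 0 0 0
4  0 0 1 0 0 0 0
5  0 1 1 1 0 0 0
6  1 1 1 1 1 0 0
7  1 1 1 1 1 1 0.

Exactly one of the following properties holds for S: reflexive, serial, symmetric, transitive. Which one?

transitive

Reflexive: no — 1 is not related to itself.
Serial: no — 3 has no S-successor.
Symmetric: no — 1 S 2 but not 2 S 1.
Transitive: yes — every two-step S-path is closed by a direct edge.
Only transitive holds.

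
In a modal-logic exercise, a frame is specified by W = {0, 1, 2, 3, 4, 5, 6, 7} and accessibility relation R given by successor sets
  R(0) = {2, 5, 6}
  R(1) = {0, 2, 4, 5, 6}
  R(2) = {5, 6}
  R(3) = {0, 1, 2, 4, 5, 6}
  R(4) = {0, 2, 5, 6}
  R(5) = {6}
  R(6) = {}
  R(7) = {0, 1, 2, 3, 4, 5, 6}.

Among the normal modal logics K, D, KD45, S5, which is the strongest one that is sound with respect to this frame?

K

Serial (axiom D): no — 6 has no R-successor.
Euclidean (axiom 5): no — 0 R 5 and 0 R 2, but not 5 R 2.
Transitive (axiom 4): yes — every two-step R-path is closed by a direct edge.
Reflexive (axiom T): no — 0 is not related to itself.
So F validates K; D would additionally require R to be serial. The strongest is K.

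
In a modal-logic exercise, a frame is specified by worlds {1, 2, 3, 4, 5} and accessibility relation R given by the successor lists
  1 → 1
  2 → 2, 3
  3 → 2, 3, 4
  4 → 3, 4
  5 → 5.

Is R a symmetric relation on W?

Yes

Symmetric: yes — every pair in R has its reverse in R.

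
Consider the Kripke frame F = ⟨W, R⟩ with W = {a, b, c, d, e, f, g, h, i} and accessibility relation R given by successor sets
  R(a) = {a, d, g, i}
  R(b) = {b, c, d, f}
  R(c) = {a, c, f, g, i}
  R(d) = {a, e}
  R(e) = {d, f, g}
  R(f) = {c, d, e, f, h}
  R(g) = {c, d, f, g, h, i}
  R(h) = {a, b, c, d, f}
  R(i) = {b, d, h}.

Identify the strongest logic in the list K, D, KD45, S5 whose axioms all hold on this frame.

Serial (axiom D): yes — every world has a successor (e.g. a R a).
Euclidean (axiom 5): no — a R d and a R g, but not d R g.
Transitive (axiom 4): no — a R d and d R e, but not a R e.
Reflexive (axiom T): no — d is not related to itself.
So F validates K, D; KD45 would additionally require R to be Euclidean and transitive. The strongest is D.

D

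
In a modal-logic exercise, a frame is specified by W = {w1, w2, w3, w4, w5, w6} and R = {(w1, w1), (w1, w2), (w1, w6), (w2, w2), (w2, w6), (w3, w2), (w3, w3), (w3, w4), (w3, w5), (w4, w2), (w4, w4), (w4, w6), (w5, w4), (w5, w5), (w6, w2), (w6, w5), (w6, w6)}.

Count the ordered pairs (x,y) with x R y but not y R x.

9

Enumerating: (w1,w2), (w1,w6), (w3,w2), (w3,w4), (w3,w5), (w4,w2), (w4,w6), (w5,w4), (w6,w5).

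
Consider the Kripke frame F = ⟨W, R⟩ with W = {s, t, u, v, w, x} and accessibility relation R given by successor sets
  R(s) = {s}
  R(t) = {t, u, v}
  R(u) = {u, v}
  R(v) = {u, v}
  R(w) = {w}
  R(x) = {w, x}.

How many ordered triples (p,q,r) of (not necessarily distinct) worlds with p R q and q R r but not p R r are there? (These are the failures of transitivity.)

R is transitive; there are no such tuples.

0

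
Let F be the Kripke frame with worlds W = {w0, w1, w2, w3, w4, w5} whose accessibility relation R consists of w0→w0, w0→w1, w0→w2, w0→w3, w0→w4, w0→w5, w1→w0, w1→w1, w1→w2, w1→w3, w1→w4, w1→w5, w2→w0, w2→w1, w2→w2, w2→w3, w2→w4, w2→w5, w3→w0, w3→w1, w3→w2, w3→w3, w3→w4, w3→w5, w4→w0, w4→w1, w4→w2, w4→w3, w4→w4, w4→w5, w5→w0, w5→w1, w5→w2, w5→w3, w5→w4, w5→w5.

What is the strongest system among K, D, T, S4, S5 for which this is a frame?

Serial (axiom D): yes — every world has a successor (e.g. w0 R w0).
Reflexive (axiom T): yes — every world is R-related to itself.
Transitive (axiom 4): yes — every two-step R-path is closed by a direct edge.
Euclidean (axiom 5): yes — any two successors of a common world are R-related.
So F validates K, D, T, S4, S5. The strongest is S5.

S5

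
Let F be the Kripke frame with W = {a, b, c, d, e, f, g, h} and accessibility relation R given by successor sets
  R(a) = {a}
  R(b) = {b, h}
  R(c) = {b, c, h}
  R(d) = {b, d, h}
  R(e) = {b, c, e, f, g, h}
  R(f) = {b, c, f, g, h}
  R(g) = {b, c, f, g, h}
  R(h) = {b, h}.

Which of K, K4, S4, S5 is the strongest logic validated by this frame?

Transitive (axiom 4): yes — every two-step R-path is closed by a direct edge.
Reflexive (axiom T): yes — every world is R-related to itself.
Euclidean (axiom 5): no — e R b and e R c, but not b R c.
So F validates K, K4, S4; S5 would additionally require R to be Euclidean. The strongest is S4.

S4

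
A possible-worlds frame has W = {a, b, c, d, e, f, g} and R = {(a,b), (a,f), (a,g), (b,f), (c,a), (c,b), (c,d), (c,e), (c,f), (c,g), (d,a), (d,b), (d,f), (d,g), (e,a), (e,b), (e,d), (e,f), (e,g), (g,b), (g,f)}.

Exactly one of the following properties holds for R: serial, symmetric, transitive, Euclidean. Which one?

Serial: no — f has no R-successor.
Symmetric: no — a R b but not b R a.
Transitive: yes — every two-step R-path is closed by a direct edge.
Euclidean: no — a R b and a R g, but not b R g.
Only transitive holds.

transitive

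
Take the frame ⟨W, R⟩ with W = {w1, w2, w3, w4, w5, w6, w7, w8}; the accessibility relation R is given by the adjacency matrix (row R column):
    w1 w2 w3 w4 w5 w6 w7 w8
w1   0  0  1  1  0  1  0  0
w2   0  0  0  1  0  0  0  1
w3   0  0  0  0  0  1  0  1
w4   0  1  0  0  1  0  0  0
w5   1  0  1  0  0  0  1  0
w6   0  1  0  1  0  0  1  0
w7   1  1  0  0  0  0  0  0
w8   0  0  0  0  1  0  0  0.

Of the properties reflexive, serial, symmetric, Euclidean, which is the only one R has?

Reflexive: no — w1 is not related to itself.
Serial: yes — every world has a successor (e.g. w1 R w3).
Symmetric: no — w1 R w3 but not w3 R w1.
Euclidean: no — w1 R w3 and w1 R w4, but not w3 R w4.
Only serial holds.

serial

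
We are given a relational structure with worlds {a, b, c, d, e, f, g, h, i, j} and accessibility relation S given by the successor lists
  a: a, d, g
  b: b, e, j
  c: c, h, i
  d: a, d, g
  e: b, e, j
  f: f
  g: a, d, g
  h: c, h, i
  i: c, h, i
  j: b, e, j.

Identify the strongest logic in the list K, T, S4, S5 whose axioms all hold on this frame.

S5

Reflexive (axiom T): yes — every world is S-related to itself.
Transitive (axiom 4): yes — every two-step S-path is closed by a direct edge.
Euclidean (axiom 5): yes — any two successors of a common world are S-related.
So F validates K, T, S4, S5. The strongest is S5.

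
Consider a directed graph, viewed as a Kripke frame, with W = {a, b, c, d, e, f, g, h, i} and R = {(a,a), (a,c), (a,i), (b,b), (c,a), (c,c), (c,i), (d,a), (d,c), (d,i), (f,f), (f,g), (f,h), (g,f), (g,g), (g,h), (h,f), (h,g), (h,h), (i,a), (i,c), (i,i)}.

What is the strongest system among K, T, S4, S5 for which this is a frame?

Reflexive (axiom T): no — d is not related to itself.
Transitive (axiom 4): yes — every two-step R-path is closed by a direct edge.
Euclidean (axiom 5): yes — any two successors of a common world are R-related.
So F validates K; T would additionally require R to be reflexive. The strongest is K.

K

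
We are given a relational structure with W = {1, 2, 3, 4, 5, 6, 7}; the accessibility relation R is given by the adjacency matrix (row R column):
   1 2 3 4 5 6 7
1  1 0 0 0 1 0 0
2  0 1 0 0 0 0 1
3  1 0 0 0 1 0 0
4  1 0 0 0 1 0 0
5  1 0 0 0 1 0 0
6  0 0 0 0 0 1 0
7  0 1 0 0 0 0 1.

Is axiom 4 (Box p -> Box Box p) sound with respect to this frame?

Yes

Axiom 4 corresponds to the accessibility relation being transitive.
Transitive: yes — every two-step R-path is closed by a direct edge.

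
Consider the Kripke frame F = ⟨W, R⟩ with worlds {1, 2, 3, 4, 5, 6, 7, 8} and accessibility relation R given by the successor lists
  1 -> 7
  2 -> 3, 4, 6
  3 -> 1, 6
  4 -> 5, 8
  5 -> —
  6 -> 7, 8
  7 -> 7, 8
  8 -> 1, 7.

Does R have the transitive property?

Transitive: no — 1 R 7 and 7 R 8, but not 1 R 8.

No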